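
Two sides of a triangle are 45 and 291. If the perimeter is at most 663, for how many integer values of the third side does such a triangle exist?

Triangle inequality: 246 < x < 336. Perimeter ≤ 663 gives x ≤ 663 − 45 − 291 = 327.
So 246 < x ≤ 327; integers 247 through 327: 81 values.

81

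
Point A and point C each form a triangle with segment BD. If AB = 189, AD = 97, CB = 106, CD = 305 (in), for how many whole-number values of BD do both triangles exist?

86

From triangle ABD: 92 < BD < 286.
From triangle CBD: 199 < BD < 411.
Intersection: 199 < BD < 286, so integers 200 through 285: 86 values.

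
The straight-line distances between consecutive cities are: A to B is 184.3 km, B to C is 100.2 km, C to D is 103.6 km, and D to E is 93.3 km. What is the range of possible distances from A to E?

The maximum is all hops collinear in one direction: 184.3 + 100.2 + 103.6 + 93.3 = 481.4.
The longest hop is 184.3; the others sum to 297.1. Since 184.3 ≤ 297.1, the path can fold back on itself completely, so the minimum distance is 0.

0 ≤ AE ≤ 481.4 km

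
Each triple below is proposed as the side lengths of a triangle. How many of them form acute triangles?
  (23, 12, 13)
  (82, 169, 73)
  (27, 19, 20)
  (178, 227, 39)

1

(23,12,13): 12²+13² = 313 < 529 = 23² → obtuse
(82,169,73): 73+82 ≤ 169, not a triangle
(27,19,20): 19²+20² = 761 > 729 = 27² → acute
(178,227,39): 39+178 ≤ 227, not a triangle
1 of the 4 is acute.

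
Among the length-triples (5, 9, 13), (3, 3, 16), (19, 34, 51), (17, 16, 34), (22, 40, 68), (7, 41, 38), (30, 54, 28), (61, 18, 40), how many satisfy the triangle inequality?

(5,9,13): 5+9 > 13 → valid
(3,3,16): 3+3 ≤ 16 → not valid
(19,34,51): 19+34 > 51 → valid
(16,17,34): 16+17 ≤ 34 → not valid
(22,40,68): 22+40 ≤ 68 → not valid
(7,38,41): 7+38 > 41 → valid
(28,30,54): 28+30 > 54 → valid
(18,40,61): 18+40 ≤ 61 → not valid
4 of the 8 triples form a triangle.

4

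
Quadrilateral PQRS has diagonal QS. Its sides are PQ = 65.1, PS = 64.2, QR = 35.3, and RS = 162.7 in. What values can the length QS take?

127.4 < QS < 129.3

From triangle PQS: |65.1 − 64.2| < QS < 65.1 + 64.2, i.e. 0.9 < QS < 129.3.
From triangle RQS: 127.4 < QS < 198.0.
Both must hold, so QS lies in the intersection.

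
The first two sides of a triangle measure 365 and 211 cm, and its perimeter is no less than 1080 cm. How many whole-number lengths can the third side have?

72

Triangle inequality: 154 < x < 576. Perimeter ≥ 1080 gives x ≥ 1080 − 365 − 211 = 504.
So 504 ≤ x < 576; integers 504 through 575: 72 values.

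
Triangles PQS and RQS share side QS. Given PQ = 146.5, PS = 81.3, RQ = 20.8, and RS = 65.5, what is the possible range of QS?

65.2 < QS < 86.3

From triangle PQS: |146.5 − 81.3| < QS < 146.5 + 81.3, i.e. 65.2 < QS < 227.8.
From triangle RQS: 44.7 < QS < 86.3.
Both must hold, so QS lies in the intersection.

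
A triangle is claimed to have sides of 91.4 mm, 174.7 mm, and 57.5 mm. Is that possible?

No

The longest side is 174.7, but the other two sum to only 148.9.
148.9 < 174.7, so the triangle inequality fails.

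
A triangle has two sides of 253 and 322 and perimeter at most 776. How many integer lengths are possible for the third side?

132

Triangle inequality: 69 < x < 575. Perimeter ≤ 776 gives x ≤ 776 − 253 − 322 = 201.
So 69 < x ≤ 201; integers 70 through 201: 132 values.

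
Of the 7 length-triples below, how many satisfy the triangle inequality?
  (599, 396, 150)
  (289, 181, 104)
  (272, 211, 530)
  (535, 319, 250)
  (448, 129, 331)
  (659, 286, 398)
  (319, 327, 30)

(150,396,599): 150+396 ≤ 599 → not valid
(104,181,289): 104+181 ≤ 289 → not valid
(211,272,530): 211+272 ≤ 530 → not valid
(250,319,535): 250+319 > 535 → valid
(129,331,448): 129+331 > 448 → valid
(286,398,659): 286+398 > 659 → valid
(30,319,327): 30+319 > 327 → valid
4 of the 7 triples form a triangle.

4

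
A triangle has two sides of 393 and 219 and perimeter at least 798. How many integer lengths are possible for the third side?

Triangle inequality: 174 < x < 612. Perimeter ≥ 798 gives x ≥ 798 − 393 − 219 = 186.
So 186 ≤ x < 612; integers 186 through 611: 426 values.

426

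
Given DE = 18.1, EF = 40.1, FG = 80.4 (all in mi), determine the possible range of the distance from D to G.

22.2 ≤ DG ≤ 138.6 mi

The maximum is all hops collinear in one direction: 18.1 + 40.1 + 80.4 = 138.6.
The longest hop is 80.4; the others sum to 58.2. Folding the others back against it leaves at least 80.4 − 58.2 = 22.2.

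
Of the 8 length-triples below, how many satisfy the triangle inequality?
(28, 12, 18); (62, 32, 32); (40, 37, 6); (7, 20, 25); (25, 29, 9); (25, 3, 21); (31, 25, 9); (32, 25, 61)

6

(12,18,28): 12+18 > 28 → valid
(32,32,62): 32+32 > 62 → valid
(6,37,40): 6+37 > 40 → valid
(7,20,25): 7+20 > 25 → valid
(9,25,29): 9+25 > 29 → valid
(3,21,25): 3+21 ≤ 25 → not valid
(9,25,31): 9+25 > 31 → valid
(25,32,61): 25+32 ≤ 61 → not valid
6 of the 8 triples form a triangle.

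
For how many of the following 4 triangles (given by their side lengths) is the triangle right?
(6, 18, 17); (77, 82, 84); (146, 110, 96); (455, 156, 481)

2

(6,18,17): 6²+17² = 325 > 324 = 18² → acute
(77,82,84): 77²+82² = 12653 > 7056 = 84² → acute
(146,110,96): 96²+110² = 21316 = 146² → right
(455,156,481): 156²+455² = 231361 = 481² → right
2 of the 4 are right.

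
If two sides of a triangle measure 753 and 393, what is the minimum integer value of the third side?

361

The third side must be strictly greater than |753 − 393| = 360.
The smallest integer above 360 is 361.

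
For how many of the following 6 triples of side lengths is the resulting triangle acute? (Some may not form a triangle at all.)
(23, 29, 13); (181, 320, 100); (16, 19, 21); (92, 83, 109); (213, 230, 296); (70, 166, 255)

3

(23,29,13): 13²+23² = 698 < 841 = 29² → obtuse
(181,320,100): 100+181 ≤ 320, not a triangle
(16,19,21): 16²+19² = 617 > 441 = 21² → acute
(92,83,109): 83²+92² = 15353 > 11881 = 109² → acute
(213,230,296): 213²+230² = 98269 > 87616 = 296² → acute
(70,166,255): 70+166 ≤ 255, not a triangle
3 of the 6 are acute.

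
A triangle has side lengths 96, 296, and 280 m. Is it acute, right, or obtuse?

right

Compare the square of the longest side to the sum of squares of the other two: 96² + 280² = 87616 = 296².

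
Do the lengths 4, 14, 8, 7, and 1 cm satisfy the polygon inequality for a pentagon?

A pentagon exists iff every side is shorter than the sum of the others — equivalently, the longest side is less than the sum of the rest.
Longest side 14 < 20 (sum of the remaining 4), so yes.

Yes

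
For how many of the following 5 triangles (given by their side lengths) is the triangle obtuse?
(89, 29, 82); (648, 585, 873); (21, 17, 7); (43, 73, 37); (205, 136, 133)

4

(89,29,82): 29²+82² = 7565 < 7921 = 89² → obtuse
(648,585,873): 585²+648² = 762129 = 873² → right
(21,17,7): 7²+17² = 338 < 441 = 21² → obtuse
(43,73,37): 37²+43² = 3218 < 5329 = 73² → obtuse
(205,136,133): 133²+136² = 36185 < 42025 = 205² → obtuse
4 of the 5 are obtuse.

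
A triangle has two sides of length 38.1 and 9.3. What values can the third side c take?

28.8 < c < 47.4

By the triangle inequality, c must be less than 38.1 + 9.3 = 47.4 and greater than |38.1 − 9.3| = 28.8.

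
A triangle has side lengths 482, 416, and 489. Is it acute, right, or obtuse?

Compare the square of the longest side to the sum of squares of the other two: 416² + 482² = 405380 > 239121 = 489².

acute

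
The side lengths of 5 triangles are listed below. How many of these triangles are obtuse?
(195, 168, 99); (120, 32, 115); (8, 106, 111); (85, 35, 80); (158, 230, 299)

3

(195,168,99): 99²+168² = 38025 = 195² → right
(120,32,115): 32²+115² = 14249 < 14400 = 120² → obtuse
(8,106,111): 8²+106² = 11300 < 12321 = 111² → obtuse
(85,35,80): 35²+80² = 7625 > 7225 = 85² → acute
(158,230,299): 158²+230² = 77864 < 89401 = 299² → obtuse
3 of the 5 are obtuse.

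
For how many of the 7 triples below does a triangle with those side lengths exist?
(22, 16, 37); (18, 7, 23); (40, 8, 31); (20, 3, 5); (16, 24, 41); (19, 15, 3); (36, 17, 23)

3

(16,22,37): 16+22 > 37 → valid
(7,18,23): 7+18 > 23 → valid
(8,31,40): 8+31 ≤ 40 → not valid
(3,5,20): 3+5 ≤ 20 → not valid
(16,24,41): 16+24 ≤ 41 → not valid
(3,15,19): 3+15 ≤ 19 → not valid
(17,23,36): 17+23 > 36 → valid
3 of the 7 triples form a triangle.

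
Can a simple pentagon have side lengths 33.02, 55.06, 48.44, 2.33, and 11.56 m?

A pentagon exists iff every side is shorter than the sum of the others — equivalently, the longest side is less than the sum of the rest.
Longest side 55.06 < 95.35 (sum of the remaining 4), so yes.

Yes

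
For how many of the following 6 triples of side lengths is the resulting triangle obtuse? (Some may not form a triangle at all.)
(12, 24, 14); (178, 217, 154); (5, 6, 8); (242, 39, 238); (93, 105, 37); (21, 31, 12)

(12,24,14): 12²+14² = 340 < 576 = 24² → obtuse
(178,217,154): 154²+178² = 55400 > 47089 = 217² → acute
(5,6,8): 5²+6² = 61 < 64 = 8² → obtuse
(242,39,238): 39²+238² = 58165 < 58564 = 242² → obtuse
(93,105,37): 37²+93² = 10018 < 11025 = 105² → obtuse
(21,31,12): 12²+21² = 585 < 961 = 31² → obtuse
5 of the 6 are obtuse.

5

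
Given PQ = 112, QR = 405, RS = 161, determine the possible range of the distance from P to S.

132 ≤ PS ≤ 678

The maximum is all hops collinear in one direction: 112 + 405 + 161 = 678.
The longest hop is 405; the others sum to 273. Folding the others back against it leaves at least 405 − 273 = 132.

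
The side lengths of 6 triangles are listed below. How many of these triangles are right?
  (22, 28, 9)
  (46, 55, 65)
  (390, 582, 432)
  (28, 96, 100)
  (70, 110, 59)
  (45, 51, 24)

3

(22,28,9): 9²+22² = 565 < 784 = 28² → obtuse
(46,55,65): 46²+55² = 5141 > 4225 = 65² → acute
(390,582,432): 390²+432² = 338724 = 582² → right
(28,96,100): 28²+96² = 10000 = 100² → right
(70,110,59): 59²+70² = 8381 < 12100 = 110² → obtuse
(45,51,24): 24²+45² = 2601 = 51² → right
3 of the 6 are right.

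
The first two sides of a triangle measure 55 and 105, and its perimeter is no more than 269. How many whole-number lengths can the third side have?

Triangle inequality: 50 < x < 160. Perimeter ≤ 269 gives x ≤ 269 − 55 − 105 = 109.
So 50 < x ≤ 109; integers 51 through 109: 59 values.

59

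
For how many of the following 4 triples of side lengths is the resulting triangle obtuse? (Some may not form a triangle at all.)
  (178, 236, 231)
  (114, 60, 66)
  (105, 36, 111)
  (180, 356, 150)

1

(178,236,231): 178²+231² = 85045 > 55696 = 236² → acute
(114,60,66): 60²+66² = 7956 < 12996 = 114² → obtuse
(105,36,111): 36²+105² = 12321 = 111² → right
(180,356,150): 150+180 ≤ 356, not a triangle
1 of the 4 is obtuse.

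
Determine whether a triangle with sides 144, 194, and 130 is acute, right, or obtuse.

Compare the square of the longest side to the sum of squares of the other two: 130² + 144² = 37636 = 194².

right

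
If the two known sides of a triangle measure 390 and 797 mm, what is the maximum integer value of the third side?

The third side must be strictly less than 390 + 797 = 1187.
The largest integer below 1187 is 1186.

1186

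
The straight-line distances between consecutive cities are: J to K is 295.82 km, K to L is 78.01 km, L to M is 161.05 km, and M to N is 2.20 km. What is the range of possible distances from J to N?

54.56 ≤ JN ≤ 537.08 km

The maximum is all hops collinear in one direction: 295.82 + 78.01 + 161.05 + 2.20 = 537.08.
The longest hop is 295.82; the others sum to 241.26. Folding the others back against it leaves at least 295.82 − 241.26 = 54.56.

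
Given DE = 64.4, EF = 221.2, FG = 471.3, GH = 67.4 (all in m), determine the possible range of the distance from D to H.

118.3 ≤ DH ≤ 824.3 m

The maximum is all hops collinear in one direction: 64.4 + 221.2 + 471.3 + 67.4 = 824.3.
The longest hop is 471.3; the others sum to 353.0. Folding the others back against it leaves at least 471.3 − 353.0 = 118.3.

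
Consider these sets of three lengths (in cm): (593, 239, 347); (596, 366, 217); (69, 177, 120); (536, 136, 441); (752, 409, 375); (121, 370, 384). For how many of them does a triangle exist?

4

(239,347,593): 239+347 ≤ 593 → not valid
(217,366,596): 217+366 ≤ 596 → not valid
(69,120,177): 69+120 > 177 → valid
(136,441,536): 136+441 > 536 → valid
(375,409,752): 375+409 > 752 → valid
(121,370,384): 121+370 > 384 → valid
4 of the 6 triples form a triangle.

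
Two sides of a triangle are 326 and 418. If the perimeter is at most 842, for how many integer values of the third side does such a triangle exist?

Triangle inequality: 92 < x < 744. Perimeter ≤ 842 gives x ≤ 842 − 326 − 418 = 98.
So 92 < x ≤ 98; integers 93 through 98: 6 values.

6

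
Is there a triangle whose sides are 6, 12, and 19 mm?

No

The longest side is 19, but the other two sum to only 18.
18 < 19, so the triangle inequality fails.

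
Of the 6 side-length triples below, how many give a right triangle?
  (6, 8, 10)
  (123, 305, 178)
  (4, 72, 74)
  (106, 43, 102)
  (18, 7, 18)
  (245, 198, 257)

1

(6,8,10): 6²+8² = 100 = 10² → right
(123,305,178): 123+178 ≤ 305, not a triangle
(4,72,74): 4²+72² = 5200 < 5476 = 74² → obtuse
(106,43,102): 43²+102² = 12253 > 11236 = 106² → acute
(18,7,18): 7²+18² = 373 > 324 = 18² → acute
(245,198,257): 198²+245² = 99229 > 66049 = 257² → acute
1 of the 6 is right.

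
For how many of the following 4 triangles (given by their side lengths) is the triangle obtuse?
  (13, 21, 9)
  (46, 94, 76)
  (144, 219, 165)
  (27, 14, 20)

(13,21,9): 9²+13² = 250 < 441 = 21² → obtuse
(46,94,76): 46²+76² = 7892 < 8836 = 94² → obtuse
(144,219,165): 144²+165² = 47961 = 219² → right
(27,14,20): 14²+20² = 596 < 729 = 27² → obtuse
3 of the 4 are obtuse.

3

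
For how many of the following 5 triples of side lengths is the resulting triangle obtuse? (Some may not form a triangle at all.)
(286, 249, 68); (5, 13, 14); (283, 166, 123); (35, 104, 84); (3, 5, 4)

4

(286,249,68): 68²+249² = 66625 < 81796 = 286² → obtuse
(5,13,14): 5²+13² = 194 < 196 = 14² → obtuse
(283,166,123): 123²+166² = 42685 < 80089 = 283² → obtuse
(35,104,84): 35²+84² = 8281 < 10816 = 104² → obtuse
(3,5,4): 3²+4² = 25 = 5² → right
4 of the 5 are obtuse.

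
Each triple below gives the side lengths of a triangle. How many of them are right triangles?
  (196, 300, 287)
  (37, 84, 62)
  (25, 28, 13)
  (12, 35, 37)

1

(196,300,287): 196²+287² = 120785 > 90000 = 300² → acute
(37,84,62): 37²+62² = 5213 < 7056 = 84² → obtuse
(25,28,13): 13²+25² = 794 > 784 = 28² → acute
(12,35,37): 12²+35² = 1369 = 37² → right
1 of the 4 is right.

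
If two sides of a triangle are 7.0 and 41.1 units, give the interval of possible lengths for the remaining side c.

By the triangle inequality, c must be less than 7.0 + 41.1 = 48.1 and greater than |7.0 − 41.1| = 34.1.

34.1 < c < 48.1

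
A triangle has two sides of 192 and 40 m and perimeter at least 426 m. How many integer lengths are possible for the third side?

Triangle inequality: 152 < x < 232. Perimeter ≥ 426 gives x ≥ 426 − 192 − 40 = 194.
So 194 ≤ x < 232; integers 194 through 231: 38 values.

38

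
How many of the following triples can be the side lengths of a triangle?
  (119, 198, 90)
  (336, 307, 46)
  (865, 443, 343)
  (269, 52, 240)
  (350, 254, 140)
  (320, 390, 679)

(90,119,198): 90+119 > 198 → valid
(46,307,336): 46+307 > 336 → valid
(343,443,865): 343+443 ≤ 865 → not valid
(52,240,269): 52+240 > 269 → valid
(140,254,350): 140+254 > 350 → valid
(320,390,679): 320+390 > 679 → valid
5 of the 6 triples form a triangle.

5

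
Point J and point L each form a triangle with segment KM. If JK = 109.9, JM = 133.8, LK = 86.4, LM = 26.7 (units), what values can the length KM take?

From triangle JKM: |109.9 − 133.8| < KM < 109.9 + 133.8, i.e. 23.9 < KM < 243.7.
From triangle LKM: 59.7 < KM < 113.1.
Both must hold, so KM lies in the intersection.

59.7 < KM < 113.1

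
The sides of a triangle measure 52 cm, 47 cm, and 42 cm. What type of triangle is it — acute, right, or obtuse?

acute

Compare the square of the longest side to the sum of squares of the other two: 42² + 47² = 3973 > 2704 = 52².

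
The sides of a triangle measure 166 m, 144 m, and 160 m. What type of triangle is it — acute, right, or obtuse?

acute

Compare the square of the longest side to the sum of squares of the other two: 144² + 160² = 46336 > 27556 = 166².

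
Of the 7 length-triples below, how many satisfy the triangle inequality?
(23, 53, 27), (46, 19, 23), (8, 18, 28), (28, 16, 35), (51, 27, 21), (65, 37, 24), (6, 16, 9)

1

(23,27,53): 23+27 ≤ 53 → not valid
(19,23,46): 19+23 ≤ 46 → not valid
(8,18,28): 8+18 ≤ 28 → not valid
(16,28,35): 16+28 > 35 → valid
(21,27,51): 21+27 ≤ 51 → not valid
(24,37,65): 24+37 ≤ 65 → not valid
(6,9,16): 6+9 ≤ 16 → not valid
1 of the 7 triples forms a triangle.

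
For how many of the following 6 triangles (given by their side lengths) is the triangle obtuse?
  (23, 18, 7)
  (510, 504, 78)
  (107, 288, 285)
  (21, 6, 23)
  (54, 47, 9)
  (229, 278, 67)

(23,18,7): 7²+18² = 373 < 529 = 23² → obtuse
(510,504,78): 78²+504² = 260100 = 510² → right
(107,288,285): 107²+285² = 92674 > 82944 = 288² → acute
(21,6,23): 6²+21² = 477 < 529 = 23² → obtuse
(54,47,9): 9²+47² = 2290 < 2916 = 54² → obtuse
(229,278,67): 67²+229² = 56930 < 77284 = 278² → obtuse
4 of the 6 are obtuse.

4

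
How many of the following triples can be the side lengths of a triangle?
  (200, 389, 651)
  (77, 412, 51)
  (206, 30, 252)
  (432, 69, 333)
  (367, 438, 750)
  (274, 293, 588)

1

(200,389,651): 200+389 ≤ 651 → not valid
(51,77,412): 51+77 ≤ 412 → not valid
(30,206,252): 30+206 ≤ 252 → not valid
(69,333,432): 69+333 ≤ 432 → not valid
(367,438,750): 367+438 > 750 → valid
(274,293,588): 274+293 ≤ 588 → not valid
1 of the 6 triples forms a triangle.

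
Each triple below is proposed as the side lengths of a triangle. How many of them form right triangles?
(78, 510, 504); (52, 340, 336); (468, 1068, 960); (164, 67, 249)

3

(78,510,504): 78²+504² = 260100 = 510² → right
(52,340,336): 52²+336² = 115600 = 340² → right
(468,1068,960): 468²+960² = 1140624 = 1068² → right
(164,67,249): 67+164 ≤ 249, not a triangle
3 of the 4 are right.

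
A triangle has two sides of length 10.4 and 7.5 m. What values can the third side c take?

2.9 < c < 17.9 (m)

By the triangle inequality, c must be less than 10.4 + 7.5 = 17.9 and greater than |10.4 − 7.5| = 2.9.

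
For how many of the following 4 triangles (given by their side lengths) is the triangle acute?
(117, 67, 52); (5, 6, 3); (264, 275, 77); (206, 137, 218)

1

(117,67,52): 52²+67² = 7193 < 13689 = 117² → obtuse
(5,6,3): 3²+5² = 34 < 36 = 6² → obtuse
(264,275,77): 77²+264² = 75625 = 275² → right
(206,137,218): 137²+206² = 61205 > 47524 = 218² → acute
1 of the 4 is acute.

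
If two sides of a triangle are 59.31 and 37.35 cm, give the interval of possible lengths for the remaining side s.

21.96 < s < 96.66 (cm)

By the triangle inequality, s must be less than 59.31 + 37.35 = 96.66 and greater than |59.31 − 37.35| = 21.96.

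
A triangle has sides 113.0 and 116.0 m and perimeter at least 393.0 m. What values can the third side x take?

Triangle inequality alone gives 3.0 < x < 229.0.
The perimeter condition gives x ≥ 393.0 − 113.0 − 116.0 = 164.0.
Intersecting the two: 164.0 ≤ x < 229.0.

164.0 ≤ x < 229.0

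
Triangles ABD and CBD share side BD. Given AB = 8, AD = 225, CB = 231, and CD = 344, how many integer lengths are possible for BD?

15

From triangle ABD: 217 < BD < 233.
From triangle CBD: 113 < BD < 575.
Intersection: 217 < BD < 233, so integers 218 through 232: 15 values.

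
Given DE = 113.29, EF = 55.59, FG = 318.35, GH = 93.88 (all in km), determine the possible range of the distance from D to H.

55.59 ≤ DH ≤ 581.11 km

The maximum is all hops collinear in one direction: 113.29 + 55.59 + 318.35 + 93.88 = 581.11.
The longest hop is 318.35; the others sum to 262.76. Folding the others back against it leaves at least 318.35 − 262.76 = 55.59.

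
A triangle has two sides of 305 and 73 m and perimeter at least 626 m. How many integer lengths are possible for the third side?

130

Triangle inequality: 232 < x < 378. Perimeter ≥ 626 gives x ≥ 626 − 305 − 73 = 248.
So 248 ≤ x < 378; integers 248 through 377: 130 values.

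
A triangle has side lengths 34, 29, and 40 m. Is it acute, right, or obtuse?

acute

Compare the square of the longest side to the sum of squares of the other two: 29² + 34² = 1997 > 1600 = 40².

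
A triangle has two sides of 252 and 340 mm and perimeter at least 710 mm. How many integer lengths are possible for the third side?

Triangle inequality: 88 < x < 592. Perimeter ≥ 710 gives x ≥ 710 − 252 − 340 = 118.
So 118 ≤ x < 592; integers 118 through 591: 474 values.

474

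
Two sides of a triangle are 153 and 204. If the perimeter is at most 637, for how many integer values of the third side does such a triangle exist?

Triangle inequality: 51 < x < 357. Perimeter ≤ 637 gives x ≤ 637 − 153 − 204 = 280.
So 51 < x ≤ 280; integers 52 through 280: 229 values.

229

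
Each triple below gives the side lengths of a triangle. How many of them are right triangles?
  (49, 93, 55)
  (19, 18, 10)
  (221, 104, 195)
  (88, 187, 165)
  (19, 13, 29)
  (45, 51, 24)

3

(49,93,55): 49²+55² = 5426 < 8649 = 93² → obtuse
(19,18,10): 10²+18² = 424 > 361 = 19² → acute
(221,104,195): 104²+195² = 48841 = 221² → right
(88,187,165): 88²+165² = 34969 = 187² → right
(19,13,29): 13²+19² = 530 < 841 = 29² → obtuse
(45,51,24): 24²+45² = 2601 = 51² → right
3 of the 6 are right.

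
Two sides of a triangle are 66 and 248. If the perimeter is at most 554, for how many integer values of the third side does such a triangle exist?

58

Triangle inequality: 182 < x < 314. Perimeter ≤ 554 gives x ≤ 554 − 66 − 248 = 240.
So 182 < x ≤ 240; integers 183 through 240: 58 values.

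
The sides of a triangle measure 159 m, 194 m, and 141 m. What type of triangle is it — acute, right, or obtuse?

acute

Compare the square of the longest side to the sum of squares of the other two: 141² + 159² = 45162 > 37636 = 194².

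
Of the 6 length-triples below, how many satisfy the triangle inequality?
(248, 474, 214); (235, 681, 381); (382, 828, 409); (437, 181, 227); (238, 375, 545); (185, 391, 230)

(214,248,474): 214+248 ≤ 474 → not valid
(235,381,681): 235+381 ≤ 681 → not valid
(382,409,828): 382+409 ≤ 828 → not valid
(181,227,437): 181+227 ≤ 437 → not valid
(238,375,545): 238+375 > 545 → valid
(185,230,391): 185+230 > 391 → valid
2 of the 6 triples form a triangle.

2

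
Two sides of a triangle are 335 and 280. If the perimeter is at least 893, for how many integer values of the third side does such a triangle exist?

337

Triangle inequality: 55 < x < 615. Perimeter ≥ 893 gives x ≥ 893 − 335 − 280 = 278.
So 278 ≤ x < 615; integers 278 through 614: 337 values.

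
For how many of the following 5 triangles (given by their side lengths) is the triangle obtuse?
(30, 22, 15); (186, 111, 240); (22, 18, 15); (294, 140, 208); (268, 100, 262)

3

(30,22,15): 15²+22² = 709 < 900 = 30² → obtuse
(186,111,240): 111²+186² = 46917 < 57600 = 240² → obtuse
(22,18,15): 15²+18² = 549 > 484 = 22² → acute
(294,140,208): 140²+208² = 62864 < 86436 = 294² → obtuse
(268,100,262): 100²+262² = 78644 > 71824 = 268² → acute
3 of the 5 are obtuse.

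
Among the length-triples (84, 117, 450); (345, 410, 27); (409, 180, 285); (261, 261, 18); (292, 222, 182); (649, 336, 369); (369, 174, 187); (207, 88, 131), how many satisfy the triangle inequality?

5

(84,117,450): 84+117 ≤ 450 → not valid
(27,345,410): 27+345 ≤ 410 → not valid
(180,285,409): 180+285 > 409 → valid
(18,261,261): 18+261 > 261 → valid
(182,222,292): 182+222 > 292 → valid
(336,369,649): 336+369 > 649 → valid
(174,187,369): 174+187 ≤ 369 → not valid
(88,131,207): 88+131 > 207 → valid
5 of the 8 triples form a triangle.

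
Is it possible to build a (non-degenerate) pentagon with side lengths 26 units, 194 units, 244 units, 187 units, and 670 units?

No

For a pentagon, each side must be shorter than the sum of the others.
Here the longest side is 670, but the remaining 4 sides sum to only 651.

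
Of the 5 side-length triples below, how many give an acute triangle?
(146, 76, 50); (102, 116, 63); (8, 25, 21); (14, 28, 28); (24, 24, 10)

(146,76,50): 50+76 ≤ 146, not a triangle
(102,116,63): 63²+102² = 14373 > 13456 = 116² → acute
(8,25,21): 8²+21² = 505 < 625 = 25² → obtuse
(14,28,28): 14²+28² = 980 > 784 = 28² → acute
(24,24,10): 10²+24² = 676 > 576 = 24² → acute
3 of the 5 are acute.

3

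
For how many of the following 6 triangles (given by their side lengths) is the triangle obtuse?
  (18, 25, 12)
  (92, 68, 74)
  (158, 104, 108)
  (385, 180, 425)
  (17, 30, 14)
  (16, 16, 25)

(18,25,12): 12²+18² = 468 < 625 = 25² → obtuse
(92,68,74): 68²+74² = 10100 > 8464 = 92² → acute
(158,104,108): 104²+108² = 22480 < 24964 = 158² → obtuse
(385,180,425): 180²+385² = 180625 = 425² → right
(17,30,14): 14²+17² = 485 < 900 = 30² → obtuse
(16,16,25): 16²+16² = 512 < 625 = 25² → obtuse
4 of the 6 are obtuse.

4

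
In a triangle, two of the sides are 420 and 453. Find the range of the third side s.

33 < s < 873

By the triangle inequality, s must be less than 420 + 453 = 873 and greater than |420 − 453| = 33.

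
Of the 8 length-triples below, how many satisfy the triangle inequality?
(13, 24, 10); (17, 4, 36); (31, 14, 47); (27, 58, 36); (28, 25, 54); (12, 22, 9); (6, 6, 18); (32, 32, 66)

(10,13,24): 10+13 ≤ 24 → not valid
(4,17,36): 4+17 ≤ 36 → not valid
(14,31,47): 14+31 ≤ 47 → not valid
(27,36,58): 27+36 > 58 → valid
(25,28,54): 25+28 ≤ 54 → not valid
(9,12,22): 9+12 ≤ 22 → not valid
(6,6,18): 6+6 ≤ 18 → not valid
(32,32,66): 32+32 ≤ 66 → not valid
1 of the 8 triples forms a triangle.

1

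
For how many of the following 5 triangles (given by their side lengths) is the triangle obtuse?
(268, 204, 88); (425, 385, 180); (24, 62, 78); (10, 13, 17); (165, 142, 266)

4

(268,204,88): 88²+204² = 49360 < 71824 = 268² → obtuse
(425,385,180): 180²+385² = 180625 = 425² → right
(24,62,78): 24²+62² = 4420 < 6084 = 78² → obtuse
(10,13,17): 10²+13² = 269 < 289 = 17² → obtuse
(165,142,266): 142²+165² = 47389 < 70756 = 266² → obtuse
4 of the 5 are obtuse.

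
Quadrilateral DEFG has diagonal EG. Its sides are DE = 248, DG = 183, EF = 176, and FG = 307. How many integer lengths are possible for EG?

From triangle DEG: 65 < EG < 431.
From triangle FEG: 131 < EG < 483.
Intersection: 131 < EG < 431, so integers 132 through 430: 299 values.

299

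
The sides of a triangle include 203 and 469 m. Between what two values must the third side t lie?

266 < t < 672

By the triangle inequality, t must be less than 203 + 469 = 672 and greater than |203 − 469| = 266.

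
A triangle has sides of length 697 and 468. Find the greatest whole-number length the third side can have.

1164

The third side must be strictly less than 697 + 468 = 1165.
The largest integer below 1165 is 1164.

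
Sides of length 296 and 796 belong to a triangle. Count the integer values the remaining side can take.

591

The third side lies in the open interval (500, 1092).
Integers from 501 to 1091 inclusive: 1091 − 501 + 1 = 591.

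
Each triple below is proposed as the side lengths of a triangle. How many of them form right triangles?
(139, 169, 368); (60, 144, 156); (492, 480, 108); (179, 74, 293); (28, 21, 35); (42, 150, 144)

(139,169,368): 139+169 ≤ 368, not a triangle
(60,144,156): 60²+144² = 24336 = 156² → right
(492,480,108): 108²+480² = 242064 = 492² → right
(179,74,293): 74+179 ≤ 293, not a triangle
(28,21,35): 21²+28² = 1225 = 35² → right
(42,150,144): 42²+144² = 22500 = 150² → right
4 of the 6 are right.

4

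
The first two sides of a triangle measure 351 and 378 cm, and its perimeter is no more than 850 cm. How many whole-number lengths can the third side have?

Triangle inequality: 27 < x < 729. Perimeter ≤ 850 gives x ≤ 850 − 351 − 378 = 121.
So 27 < x ≤ 121; integers 28 through 121: 94 values.

94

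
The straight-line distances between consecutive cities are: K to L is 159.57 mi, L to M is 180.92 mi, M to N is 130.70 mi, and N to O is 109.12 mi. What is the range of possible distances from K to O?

0 ≤ KO ≤ 580.31 mi

The maximum is all hops collinear in one direction: 159.57 + 180.92 + 130.70 + 109.12 = 580.31.
The longest hop is 180.92; the others sum to 399.39. Since 180.92 ≤ 399.39, the path can fold back on itself completely, so the minimum distance is 0.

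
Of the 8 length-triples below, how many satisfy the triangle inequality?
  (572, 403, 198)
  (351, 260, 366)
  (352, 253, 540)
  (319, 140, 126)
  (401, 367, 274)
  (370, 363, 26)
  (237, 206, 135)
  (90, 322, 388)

(198,403,572): 198+403 > 572 → valid
(260,351,366): 260+351 > 366 → valid
(253,352,540): 253+352 > 540 → valid
(126,140,319): 126+140 ≤ 319 → not valid
(274,367,401): 274+367 > 401 → valid
(26,363,370): 26+363 > 370 → valid
(135,206,237): 135+206 > 237 → valid
(90,322,388): 90+322 > 388 → valid
7 of the 8 triples form a triangle.

7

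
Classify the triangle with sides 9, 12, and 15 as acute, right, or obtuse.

right

Compare the square of the longest side to the sum of squares of the other two: 9² + 12² = 225 = 15².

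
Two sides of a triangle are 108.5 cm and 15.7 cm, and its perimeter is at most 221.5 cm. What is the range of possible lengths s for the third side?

92.8 < s ≤ 97.3 cm

Triangle inequality alone gives 92.8 < s < 124.2.
The perimeter condition gives s ≤ 221.5 − 108.5 − 15.7 = 97.3.
Intersecting the two: 92.8 < s ≤ 97.3.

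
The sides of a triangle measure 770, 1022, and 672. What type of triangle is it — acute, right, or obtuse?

right

Compare the square of the longest side to the sum of squares of the other two: 672² + 770² = 1044484 = 1022².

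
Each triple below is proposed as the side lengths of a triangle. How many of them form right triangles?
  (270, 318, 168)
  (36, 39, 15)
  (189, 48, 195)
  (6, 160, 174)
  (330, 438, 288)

4

(270,318,168): 168²+270² = 101124 = 318² → right
(36,39,15): 15²+36² = 1521 = 39² → right
(189,48,195): 48²+189² = 38025 = 195² → right
(6,160,174): 6+160 ≤ 174, not a triangle
(330,438,288): 288²+330² = 191844 = 438² → right
4 of the 5 are right.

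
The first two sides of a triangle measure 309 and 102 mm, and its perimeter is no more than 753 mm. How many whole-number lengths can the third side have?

135

Triangle inequality: 207 < x < 411. Perimeter ≤ 753 gives x ≤ 753 − 309 − 102 = 342.
So 207 < x ≤ 342; integers 208 through 342: 135 values.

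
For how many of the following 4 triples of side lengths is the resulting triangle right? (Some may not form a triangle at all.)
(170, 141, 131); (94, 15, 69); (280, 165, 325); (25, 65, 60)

(170,141,131): 131²+141² = 37042 > 28900 = 170² → acute
(94,15,69): 15+69 ≤ 94, not a triangle
(280,165,325): 165²+280² = 105625 = 325² → right
(25,65,60): 25²+60² = 4225 = 65² → right
2 of the 4 are right.

2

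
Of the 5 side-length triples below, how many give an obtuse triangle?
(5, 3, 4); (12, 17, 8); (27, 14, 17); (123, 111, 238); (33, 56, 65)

2

(5,3,4): 3²+4² = 25 = 5² → right
(12,17,8): 8²+12² = 208 < 289 = 17² → obtuse
(27,14,17): 14²+17² = 485 < 729 = 27² → obtuse
(123,111,238): 111+123 ≤ 238, not a triangle
(33,56,65): 33²+56² = 4225 = 65² → right
2 of the 5 are obtuse.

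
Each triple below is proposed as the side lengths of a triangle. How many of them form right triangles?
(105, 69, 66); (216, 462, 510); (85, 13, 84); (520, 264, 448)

(105,69,66): 66²+69² = 9117 < 11025 = 105² → obtuse
(216,462,510): 216²+462² = 260100 = 510² → right
(85,13,84): 13²+84² = 7225 = 85² → right
(520,264,448): 264²+448² = 270400 = 520² → right
3 of the 4 are right.

3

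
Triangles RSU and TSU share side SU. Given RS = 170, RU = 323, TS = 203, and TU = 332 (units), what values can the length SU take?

From triangle RSU: |170 − 323| < SU < 170 + 323, i.e. 153 < SU < 493.
From triangle TSU: 129 < SU < 535.
Both must hold, so SU lies in the intersection.

153 < SU < 493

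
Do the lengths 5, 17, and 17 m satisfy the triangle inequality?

Yes

The longest side is 17, and the other two sum to 22.
Since 22 > 17, the triangle inequality holds.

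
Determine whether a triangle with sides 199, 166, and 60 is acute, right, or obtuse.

Compare the square of the longest side to the sum of squares of the other two: 60² + 166² = 31156 < 39601 = 199².

obtuse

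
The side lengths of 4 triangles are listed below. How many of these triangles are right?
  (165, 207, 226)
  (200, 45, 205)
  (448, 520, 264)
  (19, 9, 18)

(165,207,226): 165²+207² = 70074 > 51076 = 226² → acute
(200,45,205): 45²+200² = 42025 = 205² → right
(448,520,264): 264²+448² = 270400 = 520² → right
(19,9,18): 9²+18² = 405 > 361 = 19² → acute
2 of the 4 are right.

2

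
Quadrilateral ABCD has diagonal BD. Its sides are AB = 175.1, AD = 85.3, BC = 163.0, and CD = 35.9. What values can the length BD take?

127.1 < BD < 198.9

From triangle ABD: |175.1 − 85.3| < BD < 175.1 + 85.3, i.e. 89.8 < BD < 260.4.
From triangle CBD: 127.1 < BD < 198.9.
Both must hold, so BD lies in the intersection.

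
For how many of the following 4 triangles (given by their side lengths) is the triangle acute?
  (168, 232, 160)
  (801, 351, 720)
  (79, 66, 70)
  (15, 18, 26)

1

(168,232,160): 160²+168² = 53824 = 232² → right
(801,351,720): 351²+720² = 641601 = 801² → right
(79,66,70): 66²+70² = 9256 > 6241 = 79² → acute
(15,18,26): 15²+18² = 549 < 676 = 26² → obtuse
1 of the 4 is acute.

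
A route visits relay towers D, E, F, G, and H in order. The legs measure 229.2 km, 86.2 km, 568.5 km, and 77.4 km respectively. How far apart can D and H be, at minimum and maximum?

The maximum is all hops collinear in one direction: 229.2 + 86.2 + 568.5 + 77.4 = 961.3.
The longest hop is 568.5; the others sum to 392.8. Folding the others back against it leaves at least 568.5 − 392.8 = 175.7.

175.7 ≤ DH ≤ 961.3 km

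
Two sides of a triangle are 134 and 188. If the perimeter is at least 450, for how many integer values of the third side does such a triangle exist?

Triangle inequality: 54 < x < 322. Perimeter ≥ 450 gives x ≥ 450 − 134 − 188 = 128.
So 128 ≤ x < 322; integers 128 through 321: 194 values.

194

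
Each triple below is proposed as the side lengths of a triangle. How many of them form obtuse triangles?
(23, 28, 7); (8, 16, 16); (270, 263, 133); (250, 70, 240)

1

(23,28,7): 7²+23² = 578 < 784 = 28² → obtuse
(8,16,16): 8²+16² = 320 > 256 = 16² → acute
(270,263,133): 133²+263² = 86858 > 72900 = 270² → acute
(250,70,240): 70²+240² = 62500 = 250² → right
1 of the 4 is obtuse.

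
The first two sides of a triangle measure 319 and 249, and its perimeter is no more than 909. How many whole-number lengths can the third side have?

Triangle inequality: 70 < x < 568. Perimeter ≤ 909 gives x ≤ 909 − 319 − 249 = 341.
So 70 < x ≤ 341; integers 71 through 341: 271 values.

271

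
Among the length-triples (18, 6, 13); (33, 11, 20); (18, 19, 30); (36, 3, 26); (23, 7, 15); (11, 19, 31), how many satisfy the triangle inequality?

2

(6,13,18): 6+13 > 18 → valid
(11,20,33): 11+20 ≤ 33 → not valid
(18,19,30): 18+19 > 30 → valid
(3,26,36): 3+26 ≤ 36 → not valid
(7,15,23): 7+15 ≤ 23 → not valid
(11,19,31): 11+19 ≤ 31 → not valid
2 of the 6 triples form a triangle.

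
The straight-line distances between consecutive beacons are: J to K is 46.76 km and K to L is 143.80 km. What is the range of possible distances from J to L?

By the triangle inequality, |46.76 − 143.80| ≤ JL ≤ 46.76 + 143.80.

97.04 ≤ JL ≤ 190.56 km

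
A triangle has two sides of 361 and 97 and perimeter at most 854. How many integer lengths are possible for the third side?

132

Triangle inequality: 264 < x < 458. Perimeter ≤ 854 gives x ≤ 854 − 361 − 97 = 396.
So 264 < x ≤ 396; integers 265 through 396: 132 values.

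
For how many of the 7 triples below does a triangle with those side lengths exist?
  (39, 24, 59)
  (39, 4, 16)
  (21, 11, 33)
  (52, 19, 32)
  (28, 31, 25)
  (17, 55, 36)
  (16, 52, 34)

2

(24,39,59): 24+39 > 59 → valid
(4,16,39): 4+16 ≤ 39 → not valid
(11,21,33): 11+21 ≤ 33 → not valid
(19,32,52): 19+32 ≤ 52 → not valid
(25,28,31): 25+28 > 31 → valid
(17,36,55): 17+36 ≤ 55 → not valid
(16,34,52): 16+34 ≤ 52 → not valid
2 of the 7 triples form a triangle.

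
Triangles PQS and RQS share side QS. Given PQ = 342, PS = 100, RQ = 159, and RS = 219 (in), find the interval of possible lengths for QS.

242 < QS < 378

From triangle PQS: |342 − 100| < QS < 342 + 100, i.e. 242 < QS < 442.
From triangle RQS: 60 < QS < 378.
Both must hold, so QS lies in the intersection.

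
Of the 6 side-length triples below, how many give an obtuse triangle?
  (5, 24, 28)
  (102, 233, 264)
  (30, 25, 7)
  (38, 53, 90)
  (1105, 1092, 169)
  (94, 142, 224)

(5,24,28): 5²+24² = 601 < 784 = 28² → obtuse
(102,233,264): 102²+233² = 64693 < 69696 = 264² → obtuse
(30,25,7): 7²+25² = 674 < 900 = 30² → obtuse
(38,53,90): 38²+53² = 4253 < 8100 = 90² → obtuse
(1105,1092,169): 169²+1092² = 1221025 = 1105² → right
(94,142,224): 94²+142² = 29000 < 50176 = 224² → obtuse
5 of the 6 are obtuse.

5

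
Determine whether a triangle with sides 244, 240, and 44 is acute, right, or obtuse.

right

Compare the square of the longest side to the sum of squares of the other two: 44² + 240² = 59536 = 244².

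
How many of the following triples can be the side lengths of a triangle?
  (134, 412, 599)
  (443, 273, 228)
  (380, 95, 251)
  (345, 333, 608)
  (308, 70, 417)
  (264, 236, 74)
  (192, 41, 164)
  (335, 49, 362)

5

(134,412,599): 134+412 ≤ 599 → not valid
(228,273,443): 228+273 > 443 → valid
(95,251,380): 95+251 ≤ 380 → not valid
(333,345,608): 333+345 > 608 → valid
(70,308,417): 70+308 ≤ 417 → not valid
(74,236,264): 74+236 > 264 → valid
(41,164,192): 41+164 > 192 → valid
(49,335,362): 49+335 > 362 → valid
5 of the 8 triples form a triangle.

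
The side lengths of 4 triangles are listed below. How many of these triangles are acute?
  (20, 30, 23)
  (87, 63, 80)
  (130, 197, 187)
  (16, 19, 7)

3

(20,30,23): 20²+23² = 929 > 900 = 30² → acute
(87,63,80): 63²+80² = 10369 > 7569 = 87² → acute
(130,197,187): 130²+187² = 51869 > 38809 = 197² → acute
(16,19,7): 7²+16² = 305 < 361 = 19² → obtuse
3 of the 4 are acute.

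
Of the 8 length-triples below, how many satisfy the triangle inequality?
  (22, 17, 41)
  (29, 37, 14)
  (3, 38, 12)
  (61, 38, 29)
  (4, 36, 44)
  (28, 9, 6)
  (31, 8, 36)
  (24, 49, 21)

3

(17,22,41): 17+22 ≤ 41 → not valid
(14,29,37): 14+29 > 37 → valid
(3,12,38): 3+12 ≤ 38 → not valid
(29,38,61): 29+38 > 61 → valid
(4,36,44): 4+36 ≤ 44 → not valid
(6,9,28): 6+9 ≤ 28 → not valid
(8,31,36): 8+31 > 36 → valid
(21,24,49): 21+24 ≤ 49 → not valid
3 of the 8 triples form a triangle.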